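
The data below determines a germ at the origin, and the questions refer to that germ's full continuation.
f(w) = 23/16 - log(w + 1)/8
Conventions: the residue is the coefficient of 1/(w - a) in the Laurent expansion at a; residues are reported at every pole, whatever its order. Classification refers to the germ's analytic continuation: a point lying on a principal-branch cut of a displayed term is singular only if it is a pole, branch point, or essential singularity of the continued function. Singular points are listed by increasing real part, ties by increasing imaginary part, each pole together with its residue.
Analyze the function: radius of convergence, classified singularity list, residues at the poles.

Branch term (-1/8)*log(1 - w/(-1)): its argument vanishes at w = -1, a logarithmic branch point, modulus 1.
The radius of convergence is the smallest modulus among the singular points: 1.

Radius of convergence at 0: 1.
At -1: a logarithmic branch point.


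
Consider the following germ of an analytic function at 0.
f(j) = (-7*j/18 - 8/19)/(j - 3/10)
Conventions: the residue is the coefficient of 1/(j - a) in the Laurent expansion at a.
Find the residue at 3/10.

At the order-1 pole 3/10 set g(j) = (j - (3/10))*f(j) = -7*j/18 - 8/19.
Simple pole: residue = g(a) at a = 3/10, which is -613/1140.

The residue is -613/1140.


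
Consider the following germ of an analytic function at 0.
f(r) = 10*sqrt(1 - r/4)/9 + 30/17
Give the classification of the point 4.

The term (10/9)*sqrt(1 - r/(4)) has argument 1 - 4/(4) = 0 at 4: a square-root (algebraic, two-sheeted) branch point; the remaining terms are analytic or single-valued there.

The point is an algebraic (square-root) branch point.


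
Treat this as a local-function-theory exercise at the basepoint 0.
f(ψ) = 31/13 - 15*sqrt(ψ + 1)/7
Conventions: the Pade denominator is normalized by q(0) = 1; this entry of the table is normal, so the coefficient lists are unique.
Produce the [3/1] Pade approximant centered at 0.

Taylor coefficients needed (expand at 0): a_0 = 22/91, a_1 = -15/14, a_2 = 15/56, a_3 = -15/112, a_4 = 75/896.
Write the denominator as Q(ψ) = 1 + q1*ψ. Requiring Q*f - P = O(ψ^5) with deg P <= 3 kills the coefficients of ψ^4..ψ^4 in Q*f:
  ψ^4: a_4 + q1*a_3 = 0, i.e. 75/896 + (-15/112)*q1 = 0.
Solving this linear system: q1 = 5/8.
The numerator is Q*f truncated at degree 3: P0 = a_0 = 22/91; P1 = a_1 + q1*a_0 = -335/364; P2 = a_2 + q1*a_1 = -45/112; P3 = a_3 + q1*a_2 = 15/448.

The Pade approximant has numerator coefficients [22/91, -335/364, -45/112, 15/448]; denominator coefficients [1, 5/8].


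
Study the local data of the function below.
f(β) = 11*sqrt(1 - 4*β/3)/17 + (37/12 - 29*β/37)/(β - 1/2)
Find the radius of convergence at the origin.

The radius of convergence is 1/2.

Denominator factor (β - 1/2): pole of order 1 at 1/2, modulus 1/2.
Branch term (11/17)*sqrt(1 - β/(3/4)): its argument vanishes at β = 3/4, a square-root branch point, modulus 3/4.
The radius of convergence is the smallest modulus among the singular points: 1/2.


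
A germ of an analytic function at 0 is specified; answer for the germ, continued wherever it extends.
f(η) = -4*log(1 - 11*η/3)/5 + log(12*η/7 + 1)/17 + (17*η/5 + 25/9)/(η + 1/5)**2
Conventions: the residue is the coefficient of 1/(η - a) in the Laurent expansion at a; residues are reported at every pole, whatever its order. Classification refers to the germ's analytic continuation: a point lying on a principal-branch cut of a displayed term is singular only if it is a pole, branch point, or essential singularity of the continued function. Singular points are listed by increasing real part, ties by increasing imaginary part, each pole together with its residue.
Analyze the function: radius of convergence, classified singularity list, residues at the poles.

Denominator factor (η + 1/5)^2: pole of order 2 at -1/5, modulus 1/5.
Branch term (1/17)*log(1 - η/(-7/12)): its argument vanishes at η = -7/12, a logarithmic branch point, modulus 7/12.
Branch term (-4/5)*log(1 - η/(3/11)): its argument vanishes at η = 3/11, a logarithmic branch point, modulus 3/11.
The radius of convergence is the smallest modulus among the singular points: 1/5.
The branch terms are analytic at -1/5 and contribute nothing to the residue; only the rational part matters.
At the order-2 pole -1/5 set g(η) = (η - (-1/5))^2*(rational part) = 17*η/5 + 25/9.
Order-2 pole: residue = g'(a); g'(-1/5) = 17/5, so the residue is 17/5.
List the singular points by increasing real part (a conjugate pair: the negative imaginary part first).

Radius of convergence at 0: 1/5.
At -7/12: a logarithmic branch point.
At -1/5: a pole of order 2; residue 17/5.
At 3/11: a logarithmic branch point.


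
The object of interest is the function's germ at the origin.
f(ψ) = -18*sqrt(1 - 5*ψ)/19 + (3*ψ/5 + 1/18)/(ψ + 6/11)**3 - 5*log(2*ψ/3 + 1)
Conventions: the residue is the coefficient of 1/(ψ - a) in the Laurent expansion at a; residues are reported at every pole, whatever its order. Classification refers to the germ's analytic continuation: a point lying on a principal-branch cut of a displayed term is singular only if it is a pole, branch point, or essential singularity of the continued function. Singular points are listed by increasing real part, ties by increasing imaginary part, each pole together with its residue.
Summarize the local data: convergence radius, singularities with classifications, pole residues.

Denominator factor (ψ + 6/11)^3: pole of order 3 at -6/11, modulus 6/11.
Branch term (-18/19)*sqrt(1 - ψ/(1/5)): its argument vanishes at ψ = 1/5, a square-root branch point, modulus 1/5.
Branch term (-5)*log(1 - ψ/(-3/2)): its argument vanishes at ψ = -3/2, a logarithmic branch point, modulus 3/2.
The radius of convergence is the smallest modulus among the singular points: 1/5.
The branch terms are analytic at -6/11 and contribute nothing to the residue; only the rational part matters.
At the order-3 pole -6/11 set g(ψ) = (ψ - (-6/11))^3*(rational part) = 3*ψ/5 + 1/18.
Order-3 pole: residue = g''(a)/2; g''(-6/11) = 0, so the residue is 0.
List the singular points by increasing real part (a conjugate pair: the negative imaginary part first).

Radius of convergence at 0: 1/5.
At -3/2: a logarithmic branch point.
At -6/11: a pole of order 3; residue 0.
At 1/5: an algebraic (square-root) branch point.


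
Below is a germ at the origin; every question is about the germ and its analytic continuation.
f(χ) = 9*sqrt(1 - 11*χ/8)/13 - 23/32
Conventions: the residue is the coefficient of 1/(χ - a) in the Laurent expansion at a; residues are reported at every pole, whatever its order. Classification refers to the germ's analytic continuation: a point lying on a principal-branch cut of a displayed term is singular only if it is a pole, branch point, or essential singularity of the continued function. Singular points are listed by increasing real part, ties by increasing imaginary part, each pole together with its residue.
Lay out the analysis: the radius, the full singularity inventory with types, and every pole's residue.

Radius of convergence at 0: 8/11.
At 8/11: an algebraic (square-root) branch point.

Branch term (9/13)*sqrt(1 - χ/(8/11)): its argument vanishes at χ = 8/11, a square-root branch point, modulus 8/11.
The radius of convergence is the smallest modulus among the singular points: 8/11.


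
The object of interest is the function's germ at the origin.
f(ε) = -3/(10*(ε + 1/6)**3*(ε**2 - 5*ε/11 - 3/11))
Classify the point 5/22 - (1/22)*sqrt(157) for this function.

The point is a pole of order 1.

The denominator factor ε**2 - 5*ε/11 - 3/11 vanishes at 5/22 - (1/22)*sqrt(157) and appears to the power 1; the numerator there equals -3/10, nonzero, and no other factor vanishes.
Hence a pole whose order is the multiplicity, 1.


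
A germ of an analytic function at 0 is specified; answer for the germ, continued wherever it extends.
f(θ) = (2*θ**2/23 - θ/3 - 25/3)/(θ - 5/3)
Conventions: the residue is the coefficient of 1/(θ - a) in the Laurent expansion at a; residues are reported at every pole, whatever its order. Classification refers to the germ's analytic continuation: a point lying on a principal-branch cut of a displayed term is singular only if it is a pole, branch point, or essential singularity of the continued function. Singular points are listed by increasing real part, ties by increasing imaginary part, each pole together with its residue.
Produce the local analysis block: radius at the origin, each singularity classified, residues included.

Denominator factor (θ - 5/3): pole of order 1 at 5/3, modulus 5/3.
The radius of convergence is the smallest modulus among the singular points: 5/3.
At the order-1 pole 5/3 set g(θ) = (θ - (5/3))*f(θ) = 2*θ**2/23 - θ/3 - 25/3.
Simple pole: residue = g(a) at a = 5/3, which is -1790/207.

Radius of convergence at 0: 5/3.
At 5/3: a pole of order 1; residue -1790/207.


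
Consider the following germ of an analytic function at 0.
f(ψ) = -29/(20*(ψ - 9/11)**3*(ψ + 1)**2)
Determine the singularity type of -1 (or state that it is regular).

The point is a pole of order 2.

The denominator factor ψ + 1 vanishes at -1 and appears to the power 2; the numerator there equals -29/20, nonzero, and no other factor vanishes.
Hence a pole whose order is the multiplicity, 2.


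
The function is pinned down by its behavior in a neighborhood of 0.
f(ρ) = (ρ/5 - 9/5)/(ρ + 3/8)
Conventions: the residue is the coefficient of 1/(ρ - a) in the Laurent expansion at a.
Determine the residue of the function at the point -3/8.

At the order-1 pole -3/8 set g(ρ) = (ρ - (-3/8))*f(ρ) = ρ/5 - 9/5.
Simple pole: residue = g(a) at a = -3/8, which is -15/8.

The residue is -15/8.


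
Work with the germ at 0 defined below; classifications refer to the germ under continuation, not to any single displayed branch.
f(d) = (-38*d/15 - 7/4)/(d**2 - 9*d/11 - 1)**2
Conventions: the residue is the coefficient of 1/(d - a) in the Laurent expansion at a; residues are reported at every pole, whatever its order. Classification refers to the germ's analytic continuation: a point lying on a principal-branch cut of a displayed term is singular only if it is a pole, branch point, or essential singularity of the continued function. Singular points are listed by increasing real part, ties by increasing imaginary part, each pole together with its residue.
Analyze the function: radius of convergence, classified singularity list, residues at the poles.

Radius of convergence at 0: -9/22 + (1/22)*sqrt(565).
At 9/22 - (1/22)*sqrt(565): a pole of order 2; residue -(74173/3192250)*sqrt(565).
At 9/22 + (1/22)*sqrt(565): a pole of order 2; residue (74173/3192250)*sqrt(565).

Denominator factor (d**2 - 9*d/11 - 1)^2: discriminant 565/121, real irrational roots 9/22 + (1/22)*sqrt(565) and 9/22 - (1/22)*sqrt(565); poles of order 2, moduli 9/22 + (1/22)*sqrt(565) and -9/22 + (1/22)*sqrt(565).
The radius of convergence is the smallest modulus among the singular points: -9/22 + (1/22)*sqrt(565).
The factor d**2 - 9*d/11 - 1 splits as (d - a)(d - a') with a = 9/22 - (1/22)*sqrt(565), a' = 9/22 + (1/22)*sqrt(565). At the order-2 pole a set g(d) = (d - a)^2*f(d) = [-38*d/15 - 7/4] / (d - a')^2.
Order-2 pole: residue = g'(a); g'(9/22 - (1/22)*sqrt(565)) = -(74173/3192250)*sqrt(565), so the residue is -(74173/3192250)*sqrt(565).
The factor d**2 - 9*d/11 - 1 splits as (d - a)(d - a') with a = 9/22 + (1/22)*sqrt(565), a' = 9/22 - (1/22)*sqrt(565). At the order-2 pole a set g(d) = (d - a)^2*f(d) = [-38*d/15 - 7/4] / (d - a')^2.
Order-2 pole: residue = g'(a); g'(9/22 + (1/22)*sqrt(565)) = (74173/3192250)*sqrt(565), so the residue is (74173/3192250)*sqrt(565).
List the singular points by increasing real part (a conjugate pair: the negative imaginary part first).


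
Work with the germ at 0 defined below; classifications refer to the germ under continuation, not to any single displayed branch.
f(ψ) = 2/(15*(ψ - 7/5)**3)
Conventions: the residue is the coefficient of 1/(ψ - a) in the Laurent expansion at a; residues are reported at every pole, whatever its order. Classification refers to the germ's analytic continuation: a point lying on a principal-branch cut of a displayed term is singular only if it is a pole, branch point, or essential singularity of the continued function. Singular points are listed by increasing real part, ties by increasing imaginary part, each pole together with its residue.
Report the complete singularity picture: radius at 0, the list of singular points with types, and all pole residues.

Radius of convergence at 0: 7/5.
At 7/5: a pole of order 3; residue 0.

Denominator factor (ψ - 7/5)^3: pole of order 3 at 7/5, modulus 7/5.
The radius of convergence is the smallest modulus among the singular points: 7/5.
At the order-3 pole 7/5 set g(ψ) = (ψ - (7/5))^3*f(ψ) = 2/15.
Order-3 pole: residue = g''(a)/2; g''(7/5) = 0, so the residue is 0.


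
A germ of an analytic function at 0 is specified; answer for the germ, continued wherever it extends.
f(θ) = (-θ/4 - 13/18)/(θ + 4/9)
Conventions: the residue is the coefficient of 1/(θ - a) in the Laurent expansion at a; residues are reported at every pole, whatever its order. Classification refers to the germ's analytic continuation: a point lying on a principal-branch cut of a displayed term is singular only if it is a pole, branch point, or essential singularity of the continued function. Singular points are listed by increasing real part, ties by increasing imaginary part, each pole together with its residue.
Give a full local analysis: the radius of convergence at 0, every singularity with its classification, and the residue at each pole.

Radius of convergence at 0: 4/9.
At -4/9: a pole of order 1; residue -11/18.

Denominator factor (θ + 4/9): pole of order 1 at -4/9, modulus 4/9.
The radius of convergence is the smallest modulus among the singular points: 4/9.
At the order-1 pole -4/9 set g(θ) = (θ - (-4/9))*f(θ) = -θ/4 - 13/18.
Simple pole: residue = g(a) at a = -4/9, which is -11/18.


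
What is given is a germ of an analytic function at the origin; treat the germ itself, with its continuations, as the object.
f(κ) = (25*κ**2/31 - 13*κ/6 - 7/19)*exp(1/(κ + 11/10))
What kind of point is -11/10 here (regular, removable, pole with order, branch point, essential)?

The point is an essential singularity.

The exponent 1/(κ - (-11/10)) has a pole at -11/10, so exp(1/(κ - (-11/10))) takes every nonzero value near it: an essential singularity (not a pole of any order).


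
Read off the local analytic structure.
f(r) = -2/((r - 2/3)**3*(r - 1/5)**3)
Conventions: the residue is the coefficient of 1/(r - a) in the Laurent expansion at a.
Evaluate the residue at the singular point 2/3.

At the order-3 pole 2/3 set g(r) = (r - (2/3))^3*f(r) = -2/(r - 1/5)**3.
Order-3 pole: residue = g''(a)/2; g''(2/3) = -18225000/16807, so the residue is -9112500/16807.

The residue is -9112500/16807.


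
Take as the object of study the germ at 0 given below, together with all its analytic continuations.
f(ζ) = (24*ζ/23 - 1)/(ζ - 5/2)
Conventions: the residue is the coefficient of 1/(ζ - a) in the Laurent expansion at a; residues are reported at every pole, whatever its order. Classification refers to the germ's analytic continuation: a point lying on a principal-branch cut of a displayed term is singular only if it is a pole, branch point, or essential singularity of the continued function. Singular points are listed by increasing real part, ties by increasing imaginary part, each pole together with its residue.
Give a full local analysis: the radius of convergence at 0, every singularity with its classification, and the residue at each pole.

Denominator factor (ζ - 5/2): pole of order 1 at 5/2, modulus 5/2.
The radius of convergence is the smallest modulus among the singular points: 5/2.
At the order-1 pole 5/2 set g(ζ) = (ζ - (5/2))*f(ζ) = 24*ζ/23 - 1.
Simple pole: residue = g(a) at a = 5/2, which is 37/23.

Radius of convergence at 0: 5/2.
At 5/2: a pole of order 1; residue 37/23.


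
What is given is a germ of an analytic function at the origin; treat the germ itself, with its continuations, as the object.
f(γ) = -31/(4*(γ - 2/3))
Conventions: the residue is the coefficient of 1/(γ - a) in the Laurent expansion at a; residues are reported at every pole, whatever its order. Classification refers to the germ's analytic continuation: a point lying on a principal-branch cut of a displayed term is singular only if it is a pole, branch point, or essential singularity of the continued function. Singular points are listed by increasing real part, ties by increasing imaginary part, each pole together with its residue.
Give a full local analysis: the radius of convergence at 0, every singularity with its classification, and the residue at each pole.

Denominator factor (γ - 2/3): pole of order 1 at 2/3, modulus 2/3.
The radius of convergence is the smallest modulus among the singular points: 2/3.
At the order-1 pole 2/3 set g(γ) = (γ - (2/3))*f(γ) = -31/4.
Simple pole: residue = g(a) at a = 2/3, which is -31/4.

Radius of convergence at 0: 2/3.
At 2/3: a pole of order 1; residue -31/4.


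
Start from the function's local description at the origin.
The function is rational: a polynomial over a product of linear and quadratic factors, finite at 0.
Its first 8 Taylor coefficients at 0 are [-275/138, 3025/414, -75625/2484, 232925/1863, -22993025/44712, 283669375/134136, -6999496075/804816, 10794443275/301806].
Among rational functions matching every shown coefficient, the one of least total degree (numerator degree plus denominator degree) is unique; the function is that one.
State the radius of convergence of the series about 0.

No rational of total degree below 2 reproduces all 8 coefficients; solving the [0/2] Pade equations on them gives f(γ) = 25/(23*(γ**2 - 2*γ - 6/11)), whose expansion matches every shown term.
Denominator factor (γ**2 - 2*γ - 6/11): discriminant 68/11, real irrational roots 1 + (1/11)*sqrt(187) and 1 - (1/11)*sqrt(187); poles of order 1, moduli 1 + (1/11)*sqrt(187) and -1 + (1/11)*sqrt(187).
The radius of convergence is the smallest modulus among the singular points: -1 + (1/11)*sqrt(187).

The radius of convergence is -1 + (1/11)*sqrt(187).


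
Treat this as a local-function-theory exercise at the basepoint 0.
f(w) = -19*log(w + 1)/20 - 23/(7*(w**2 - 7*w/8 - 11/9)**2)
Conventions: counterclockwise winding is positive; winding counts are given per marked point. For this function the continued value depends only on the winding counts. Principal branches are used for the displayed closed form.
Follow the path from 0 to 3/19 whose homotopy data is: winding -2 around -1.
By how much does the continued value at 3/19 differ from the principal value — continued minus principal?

Continued minus principal equals (19/5)*pi*i.

The rational part is single-valued and drops out of the difference; each branch term changes only by its own monodromy.
(-19/20)*log(1 - w/(-1)): each positive loop around -1 adds 2*pi*i to the log, so winding -2 contributes (-19/20)*(-2)*2*pi*i = (19/5)*pi*i.
Summing the contributions at w = 3/19 gives (19/5)*pi*i.


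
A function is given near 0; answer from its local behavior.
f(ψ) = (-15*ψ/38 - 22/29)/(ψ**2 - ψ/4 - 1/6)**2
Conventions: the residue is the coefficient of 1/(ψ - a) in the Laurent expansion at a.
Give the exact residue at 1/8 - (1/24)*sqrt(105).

The residue is -(170952/674975)*sqrt(105).

The factor ψ**2 - ψ/4 - 1/6 splits as (ψ - a)(ψ - a') with a = 1/8 - (1/24)*sqrt(105), a' = 1/8 + (1/24)*sqrt(105). At the order-2 pole a set g(ψ) = (ψ - a)^2*f(ψ) = [-15*ψ/38 - 22/29] / (ψ - a')^2.
Order-2 pole: residue = g'(a); g'(1/8 - (1/24)*sqrt(105)) = -(170952/674975)*sqrt(105), so the residue is -(170952/674975)*sqrt(105).


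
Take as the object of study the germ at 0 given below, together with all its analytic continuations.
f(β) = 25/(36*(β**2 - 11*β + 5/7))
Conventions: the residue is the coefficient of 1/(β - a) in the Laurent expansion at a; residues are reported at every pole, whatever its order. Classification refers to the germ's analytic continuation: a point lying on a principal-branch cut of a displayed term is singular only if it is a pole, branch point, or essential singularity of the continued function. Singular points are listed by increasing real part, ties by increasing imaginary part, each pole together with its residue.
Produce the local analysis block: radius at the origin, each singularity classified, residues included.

Radius of convergence at 0: 11/2 - (1/14)*sqrt(5789).
At 11/2 - (1/14)*sqrt(5789): a pole of order 1; residue -(25/29772)*sqrt(5789).
At 11/2 + (1/14)*sqrt(5789): a pole of order 1; residue (25/29772)*sqrt(5789).

Denominator factor (β**2 - 11*β + 5/7): discriminant 827/7, real irrational roots 11/2 + (1/14)*sqrt(5789) and 11/2 - (1/14)*sqrt(5789); poles of order 1, moduli 11/2 + (1/14)*sqrt(5789) and 11/2 - (1/14)*sqrt(5789).
The radius of convergence is the smallest modulus among the singular points: 11/2 - (1/14)*sqrt(5789).
The factor β**2 - 11*β + 5/7 splits as (β - a)(β - a') with a = 11/2 - (1/14)*sqrt(5789), a' = 11/2 + (1/14)*sqrt(5789). At the order-1 pole a set g(β) = (β - a)*f(β) = [25/36] / (β - a').
Simple pole: residue = g(a) at a = 11/2 - (1/14)*sqrt(5789), which is -(25/29772)*sqrt(5789).
The factor β**2 - 11*β + 5/7 splits as (β - a)(β - a') with a = 11/2 + (1/14)*sqrt(5789), a' = 11/2 - (1/14)*sqrt(5789). At the order-1 pole a set g(β) = (β - a)*f(β) = [25/36] / (β - a').
Simple pole: residue = g(a) at a = 11/2 + (1/14)*sqrt(5789), which is (25/29772)*sqrt(5789).
List the singular points by increasing real part (a conjugate pair: the negative imaginary part first).


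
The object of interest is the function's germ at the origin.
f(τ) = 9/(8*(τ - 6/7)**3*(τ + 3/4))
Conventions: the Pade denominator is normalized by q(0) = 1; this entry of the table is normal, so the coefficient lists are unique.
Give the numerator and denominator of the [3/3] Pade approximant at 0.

Taylor coefficients needed (expand at 0): a_0 = -343/144, a_1 = -4459/864, a_2 = -32585/2592, a_3 = -327565/15552, a_4 = -7112105/186624, a_5 = -64163981/1119744, a_6 = -51382429/559872.
Write the denominator as Q(τ) = 1 + q1*τ + q2*τ^2 + q3*τ^3. Requiring Q*f - P = O(τ^7) with deg P <= 3 kills the coefficients of τ^4..τ^6 in Q*f:
  τ^4: a_4 + q1*a_3 + q2*a_2 + q3*a_1 = 0, i.e. -7112105/186624 + (-327565/15552)*q1 + (-32585/2592)*q2 + (-4459/864)*q3 = 0.
  τ^5: a_5 + q1*a_4 + q2*a_3 + q3*a_2 = 0, i.e. -64163981/1119744 + (-7112105/186624)*q1 + (-327565/15552)*q2 + (-32585/2592)*q3 = 0.
  τ^6: a_6 + q1*a_5 + q2*a_4 + q3*a_3 = 0, i.e. -51382429/559872 + (-64163981/1119744)*q1 + (-7112105/186624)*q2 + (-327565/15552)*q3 = 0.
Solving this linear system: q1 = -5521/3918, q2 = -69391/39180, q3 = 378133/141048.
The numerator is Q*f truncated at degree 3: P0 = a_0 = -343/144; P1 = a_1 + q1*a_0 = -127253/70524; P2 = a_2 + q1*a_1 + q2*a_0 = -285719/264465; P3 = a_3 + q1*a_2 + q2*a_1 + q3*a_0 = -470596/793395.

The Pade approximant has numerator coefficients [-343/144, -127253/70524, -285719/264465, -470596/793395]; denominator coefficients [1, -5521/3918, -69391/39180, 378133/141048].


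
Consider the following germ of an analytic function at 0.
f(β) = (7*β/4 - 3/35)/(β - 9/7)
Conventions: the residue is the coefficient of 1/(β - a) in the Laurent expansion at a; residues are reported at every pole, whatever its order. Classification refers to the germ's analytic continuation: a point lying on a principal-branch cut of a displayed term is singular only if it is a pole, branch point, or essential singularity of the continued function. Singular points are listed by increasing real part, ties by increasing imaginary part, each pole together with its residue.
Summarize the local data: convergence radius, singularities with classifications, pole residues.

Denominator factor (β - 9/7): pole of order 1 at 9/7, modulus 9/7.
The radius of convergence is the smallest modulus among the singular points: 9/7.
At the order-1 pole 9/7 set g(β) = (β - (9/7))*f(β) = 7*β/4 - 3/35.
Simple pole: residue = g(a) at a = 9/7, which is 303/140.

Radius of convergence at 0: 9/7.
At 9/7: a pole of order 1; residue 303/140.


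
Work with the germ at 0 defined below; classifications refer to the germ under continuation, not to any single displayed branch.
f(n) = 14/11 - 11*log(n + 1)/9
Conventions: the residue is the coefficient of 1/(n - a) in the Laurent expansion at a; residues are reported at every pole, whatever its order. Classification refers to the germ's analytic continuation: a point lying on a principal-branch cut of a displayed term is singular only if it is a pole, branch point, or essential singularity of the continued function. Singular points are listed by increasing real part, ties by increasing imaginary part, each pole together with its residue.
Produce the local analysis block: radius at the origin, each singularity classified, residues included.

Radius of convergence at 0: 1.
At -1: a logarithmic branch point.

Branch term (-11/9)*log(1 - n/(-1)): its argument vanishes at n = -1, a logarithmic branch point, modulus 1.
The radius of convergence is the smallest modulus among the singular points: 1.


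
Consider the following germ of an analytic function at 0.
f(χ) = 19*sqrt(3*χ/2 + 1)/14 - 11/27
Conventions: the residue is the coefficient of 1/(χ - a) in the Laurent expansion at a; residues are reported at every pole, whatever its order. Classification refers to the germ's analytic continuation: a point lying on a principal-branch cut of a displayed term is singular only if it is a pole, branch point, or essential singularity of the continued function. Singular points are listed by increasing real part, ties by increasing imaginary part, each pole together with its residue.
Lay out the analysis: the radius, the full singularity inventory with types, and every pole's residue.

Branch term (19/14)*sqrt(1 - χ/(-2/3)): its argument vanishes at χ = -2/3, a square-root branch point, modulus 2/3.
The radius of convergence is the smallest modulus among the singular points: 2/3.

Radius of convergence at 0: 2/3.
At -2/3: an algebraic (square-root) branch point.


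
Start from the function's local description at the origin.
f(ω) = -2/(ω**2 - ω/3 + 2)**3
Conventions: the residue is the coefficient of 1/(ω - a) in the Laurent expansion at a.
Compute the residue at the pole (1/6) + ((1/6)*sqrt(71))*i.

The factor ω**2 - ω/3 + 2 splits as (ω - a)(ω - a') with a = (1/6) + ((1/6)*sqrt(71))*i, a' = (1/6) - ((1/6)*sqrt(71))*i. At the order-3 pole a set g(ω) = (ω - a)^3*f(ω) = [-2] / (ω - a')^3.
Order-3 pole: residue = g''(a)/2; g''((1/6) + ((1/6)*sqrt(71))*i) = ((5832/357911)*sqrt(71))*i, so the residue is ((2916/357911)*sqrt(71))*i.

The residue is ((2916/357911)*sqrt(71))*i.


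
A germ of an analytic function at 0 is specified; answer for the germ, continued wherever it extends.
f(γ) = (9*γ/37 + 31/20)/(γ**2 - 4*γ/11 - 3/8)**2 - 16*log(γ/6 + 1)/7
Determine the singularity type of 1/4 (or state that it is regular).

Denominator factors: γ**2 - 4*γ/11 - 3/8 = -71/176 at γ = 1/4 — none vanishes.
Branch term log(1 - γ/(-6)): argument at 1/4 is 25/24, nonzero, so 1/4 is not its branch point (a point on a principal cut is still regular for the continued germ).
So the germ continues analytically to 1/4.

The point is a regular point.


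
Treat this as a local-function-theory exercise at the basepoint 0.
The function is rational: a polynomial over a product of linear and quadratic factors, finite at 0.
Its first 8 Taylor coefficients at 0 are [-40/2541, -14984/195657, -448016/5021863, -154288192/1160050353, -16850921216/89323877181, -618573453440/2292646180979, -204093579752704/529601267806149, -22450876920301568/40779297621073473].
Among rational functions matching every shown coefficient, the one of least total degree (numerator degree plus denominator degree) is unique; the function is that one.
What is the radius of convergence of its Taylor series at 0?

The radius of convergence is 7/10.

No rational of total degree below 4 reproduces all 8 coefficients; solving the [1/3] Pade equations on them gives f(δ) = (19*δ/15 + 1/3)/((δ - 7/10)*(δ + 11/2)**2), whose expansion matches every shown term.
Denominator factor (δ + 11/2)^2: pole of order 2 at -11/2, modulus 11/2.
Denominator factor (δ - 7/10): pole of order 1 at 7/10, modulus 7/10.
The radius of convergence is the smallest modulus among the singular points: 7/10.


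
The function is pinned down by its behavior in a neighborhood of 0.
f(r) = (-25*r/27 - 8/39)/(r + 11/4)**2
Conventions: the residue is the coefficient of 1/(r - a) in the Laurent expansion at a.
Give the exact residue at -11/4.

The residue is -25/27.

At the order-2 pole -11/4 set g(r) = (r - (-11/4))^2*f(r) = -25*r/27 - 8/39.
Order-2 pole: residue = g'(a); g'(-11/4) = -25/27, so the residue is -25/27.


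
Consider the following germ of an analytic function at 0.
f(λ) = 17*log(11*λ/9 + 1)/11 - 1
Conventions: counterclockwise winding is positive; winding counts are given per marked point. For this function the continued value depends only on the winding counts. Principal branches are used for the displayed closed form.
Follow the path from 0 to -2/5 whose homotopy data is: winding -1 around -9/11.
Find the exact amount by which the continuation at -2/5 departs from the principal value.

The rational part is single-valued and drops out of the difference; each branch term changes only by its own monodromy.
(17/11)*log(1 - λ/(-9/11)): each positive loop around -9/11 adds 2*pi*i to the log, so winding -1 contributes (17/11)*(-1)*2*pi*i = -(34/11)*pi*i.
Summing the contributions at λ = -2/5 gives -(34/11)*pi*i.

Continued minus principal equals -(34/11)*pi*i.


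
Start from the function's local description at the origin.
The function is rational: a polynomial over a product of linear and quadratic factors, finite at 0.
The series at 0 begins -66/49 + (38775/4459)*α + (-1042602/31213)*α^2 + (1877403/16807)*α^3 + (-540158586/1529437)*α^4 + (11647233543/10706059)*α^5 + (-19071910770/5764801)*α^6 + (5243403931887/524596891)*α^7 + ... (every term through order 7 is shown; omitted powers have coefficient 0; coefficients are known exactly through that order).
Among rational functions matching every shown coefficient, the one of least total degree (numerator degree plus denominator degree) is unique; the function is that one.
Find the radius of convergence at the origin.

The radius of convergence is 1/3.

No rational of total degree below 3 reproduces all 8 coefficients; solving the [1/2] Pade equations on them gives f(α) = (7*α/13 - 2/7)/((α + 1/3)*(α + 7/11)), whose expansion matches every shown term.
Denominator factor (α + 7/11): pole of order 1 at -7/11, modulus 7/11.
Denominator factor (α + 1/3): pole of order 1 at -1/3, modulus 1/3.
The radius of convergence is the smallest modulus among the singular points: 1/3.


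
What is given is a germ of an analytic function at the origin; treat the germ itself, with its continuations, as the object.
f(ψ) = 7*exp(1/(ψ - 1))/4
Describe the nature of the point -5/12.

There is no denominator, hence no pole anywhere.
The essential point of exp(1/(ψ - (1))) is 1, not -5/12.
So the germ continues analytically to -5/12.

The point is a regular point.


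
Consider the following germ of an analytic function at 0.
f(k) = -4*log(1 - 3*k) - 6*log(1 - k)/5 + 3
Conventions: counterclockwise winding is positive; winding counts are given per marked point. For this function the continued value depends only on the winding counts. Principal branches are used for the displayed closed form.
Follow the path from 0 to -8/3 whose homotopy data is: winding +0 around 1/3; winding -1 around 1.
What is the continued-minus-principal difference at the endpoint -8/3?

Continued minus principal equals (12/5)*pi*i.

The rational part is single-valued and drops out of the difference; each branch term changes only by its own monodromy.
(-4)*log(1 - k/(1/3)): winding 0 around 1/3, so this term returns to its principal value, contribution 0.
(-6/5)*log(1 - k/(1)): each positive loop around 1 adds 2*pi*i to the log, so winding -1 contributes (-6/5)*(-1)*2*pi*i = (12/5)*pi*i.
Summing the contributions at k = -8/3 gives (12/5)*pi*i.


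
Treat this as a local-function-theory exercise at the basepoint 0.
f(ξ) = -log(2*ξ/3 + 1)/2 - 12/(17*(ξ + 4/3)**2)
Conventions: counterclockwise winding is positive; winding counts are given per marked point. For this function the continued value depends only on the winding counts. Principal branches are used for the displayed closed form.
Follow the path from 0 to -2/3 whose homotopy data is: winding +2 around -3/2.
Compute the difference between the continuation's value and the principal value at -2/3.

The rational part is single-valued and drops out of the difference; each branch term changes only by its own monodromy.
(-1/2)*log(1 - ξ/(-3/2)): each positive loop around -3/2 adds 2*pi*i to the log, so winding +2 contributes (-1/2)*(2)*2*pi*i = -(2)*pi*i.
Summing the contributions at ξ = -2/3 gives -(2)*pi*i.

Continued minus principal equals -(2)*pi*i.


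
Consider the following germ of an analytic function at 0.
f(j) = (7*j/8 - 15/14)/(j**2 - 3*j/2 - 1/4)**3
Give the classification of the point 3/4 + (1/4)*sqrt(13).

The denominator factor j**2 - 3*j/2 - 1/4 vanishes at 3/4 + (1/4)*sqrt(13) and appears to the power 3; the numerator there equals -93/224 + (7/32)*sqrt(13), nonzero, and no other factor vanishes.
Hence a pole whose order is the multiplicity, 3.

The point is a pole of order 3.


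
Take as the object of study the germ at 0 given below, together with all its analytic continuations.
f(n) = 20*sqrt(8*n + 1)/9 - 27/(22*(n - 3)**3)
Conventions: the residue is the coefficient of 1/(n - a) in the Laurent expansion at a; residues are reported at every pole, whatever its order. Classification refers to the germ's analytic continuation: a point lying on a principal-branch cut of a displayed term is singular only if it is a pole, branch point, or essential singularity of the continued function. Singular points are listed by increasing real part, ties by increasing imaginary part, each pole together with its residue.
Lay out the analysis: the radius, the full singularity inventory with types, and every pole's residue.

Radius of convergence at 0: 1/8.
At -1/8: an algebraic (square-root) branch point.
At 3: a pole of order 3; residue 0.

Denominator factor (n - 3)^3: pole of order 3 at 3, modulus 3.
Branch term (20/9)*sqrt(1 - n/(-1/8)): its argument vanishes at n = -1/8, a square-root branch point, modulus 1/8.
The radius of convergence is the smallest modulus among the singular points: 1/8.
The branch term is analytic at 3 and contributes nothing to the residue; only the rational part matters.
At the order-3 pole 3 set g(n) = (n - (3))^3*(rational part) = -27/22.
Order-3 pole: residue = g''(a)/2; g''(3) = 0, so the residue is 0.
List the singular points by increasing real part (a conjugate pair: the negative imaginary part first).


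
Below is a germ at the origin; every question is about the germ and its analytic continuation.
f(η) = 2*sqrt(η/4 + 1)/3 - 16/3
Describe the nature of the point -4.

The term (2/3)*sqrt(1 - η/(-4)) has argument 1 - -4/(-4) = 0 at -4: a square-root (algebraic, two-sheeted) branch point; the remaining terms are analytic or single-valued there.

The point is an algebraic (square-root) branch point.


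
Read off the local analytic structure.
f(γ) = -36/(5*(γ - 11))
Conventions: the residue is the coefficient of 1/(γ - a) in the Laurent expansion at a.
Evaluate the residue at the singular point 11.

At the order-1 pole 11 set g(γ) = (γ - (11))*f(γ) = -36/5.
Simple pole: residue = g(a) at a = 11, which is -36/5.

The residue is -36/5.


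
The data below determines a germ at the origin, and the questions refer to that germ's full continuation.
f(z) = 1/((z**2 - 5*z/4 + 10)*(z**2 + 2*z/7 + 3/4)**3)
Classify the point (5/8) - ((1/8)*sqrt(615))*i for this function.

The point is a pole of order 1.

The denominator factor z**2 - 5*z/4 + 10 vanishes at (5/8) - ((1/8)*sqrt(615))*i and appears to the power 1; the numerator there equals 1, nonzero, and no other factor vanishes.
Hence a pole whose order is the multiplicity, 1.


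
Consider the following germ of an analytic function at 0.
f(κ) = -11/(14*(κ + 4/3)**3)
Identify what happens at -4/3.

The point is a pole of order 3.

The denominator factor κ + 4/3 vanishes at -4/3 and appears to the power 3; the numerator there equals -11/14, nonzero, and no other factor vanishes.
Hence a pole whose order is the multiplicity, 3.


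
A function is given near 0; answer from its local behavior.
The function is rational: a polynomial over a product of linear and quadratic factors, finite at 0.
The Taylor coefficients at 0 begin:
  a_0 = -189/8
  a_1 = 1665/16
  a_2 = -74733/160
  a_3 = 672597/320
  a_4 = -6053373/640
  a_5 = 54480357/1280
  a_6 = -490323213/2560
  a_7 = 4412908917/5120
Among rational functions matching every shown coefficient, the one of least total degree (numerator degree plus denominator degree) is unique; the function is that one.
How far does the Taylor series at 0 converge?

No rational of total degree below 3 reproduces all 8 coefficients; solving the [2/1] Pade equations on them gives f(α) = (4*α**2/15 - α/2 - 21/4)/(α + 2/9), whose expansion matches every shown term.
Denominator factor (α + 2/9): pole of order 1 at -2/9, modulus 2/9.
The radius of convergence is the smallest modulus among the singular points: 2/9.

The radius of convergence is 2/9.


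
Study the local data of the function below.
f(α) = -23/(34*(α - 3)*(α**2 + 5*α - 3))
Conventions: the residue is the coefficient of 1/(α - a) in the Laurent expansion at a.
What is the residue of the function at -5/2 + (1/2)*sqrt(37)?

The residue is 23/1428 + (253/52836)*sqrt(37).

The factor α**2 + 5*α - 3 splits as (α - a)(α - a') with a = -5/2 + (1/2)*sqrt(37), a' = -5/2 - (1/2)*sqrt(37). At the order-1 pole a set g(α) = (α - a)*f(α) = [-23/(34*(α - 3))] / (α - a').
Simple pole: residue = g(a) at a = -5/2 + (1/2)*sqrt(37), which is 23/1428 + (253/52836)*sqrt(37).


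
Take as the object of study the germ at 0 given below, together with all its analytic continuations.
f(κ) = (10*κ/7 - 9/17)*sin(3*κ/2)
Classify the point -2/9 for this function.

There is no denominator, hence no pole anywhere.
The factor sin(3*κ/2) is entire.
So the germ continues analytically to -2/9.

The point is a regular point.


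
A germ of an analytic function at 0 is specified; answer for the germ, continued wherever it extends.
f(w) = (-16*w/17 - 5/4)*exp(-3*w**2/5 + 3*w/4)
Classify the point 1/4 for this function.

The point is a regular point.

There is no denominator, hence no pole anywhere.
The factor exp(-3*w**2/5 + 3*w/4) is entire.
So the germ continues analytically to 1/4.


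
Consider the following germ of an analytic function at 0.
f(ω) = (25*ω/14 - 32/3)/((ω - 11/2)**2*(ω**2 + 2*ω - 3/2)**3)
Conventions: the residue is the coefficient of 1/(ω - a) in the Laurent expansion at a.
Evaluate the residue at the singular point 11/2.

At the order-2 pole 11/2 set g(ω) = (ω - (11/2))^2*f(ω) = (25*ω/14 - 32/3)/(ω**2 + 2*ω - 3/2)**3.
Order-2 pole: residue = g'(a); g'(11/2) = 186272/4473902727, so the residue is 186272/4473902727.

The residue is 186272/4473902727.


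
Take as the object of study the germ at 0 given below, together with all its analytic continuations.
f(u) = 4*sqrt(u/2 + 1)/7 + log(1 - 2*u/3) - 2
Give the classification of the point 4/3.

The point is a regular point.

There is no denominator, hence no pole anywhere.
Branch term log(1 - u/(3/2)): argument at 4/3 is 1/9, nonzero, so 4/3 is not its branch point (a point on a principal cut is still regular for the continued germ).
Branch term sqrt(1 - u/(-2)): argument at 4/3 is 5/3, nonzero, so 4/3 is not its branch point (a point on a principal cut is still regular for the continued germ).
So the germ continues analytically to 4/3.
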